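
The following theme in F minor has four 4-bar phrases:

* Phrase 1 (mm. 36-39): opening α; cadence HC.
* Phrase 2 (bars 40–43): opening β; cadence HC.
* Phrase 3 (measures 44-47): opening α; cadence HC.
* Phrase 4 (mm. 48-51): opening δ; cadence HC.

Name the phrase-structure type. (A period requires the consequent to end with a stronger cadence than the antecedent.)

phrase group

Phrase 4 ends with a half cadence, no stronger than phrase 2's half cadence, so the four phrases do not form a double period; nor do phrases 3–4 duplicate 1–2, so it is not a repeated period. With no phrase reaching a conclusive cadence, the passage is a phrase group.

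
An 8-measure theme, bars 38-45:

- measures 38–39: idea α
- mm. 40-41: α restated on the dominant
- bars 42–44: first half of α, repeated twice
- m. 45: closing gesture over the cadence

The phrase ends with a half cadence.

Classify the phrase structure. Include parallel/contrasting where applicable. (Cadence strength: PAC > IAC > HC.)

Basic idea (measures 38-39) + its repetition (mm. 40–41) form the presentation; fragmentation and cadence (mm. 42-45) form the continuation — the 8-bar whole is a sentence.

sentence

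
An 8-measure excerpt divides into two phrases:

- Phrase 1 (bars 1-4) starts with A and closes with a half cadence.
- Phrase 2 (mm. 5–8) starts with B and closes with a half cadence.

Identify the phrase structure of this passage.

phrase group

The second phrase closes with a half cadence, which is not stronger than the first phrase's half cadence; without a weak→strong cadential pair there is no antecedent–consequent relationship, so this is a phrase group rather than a period.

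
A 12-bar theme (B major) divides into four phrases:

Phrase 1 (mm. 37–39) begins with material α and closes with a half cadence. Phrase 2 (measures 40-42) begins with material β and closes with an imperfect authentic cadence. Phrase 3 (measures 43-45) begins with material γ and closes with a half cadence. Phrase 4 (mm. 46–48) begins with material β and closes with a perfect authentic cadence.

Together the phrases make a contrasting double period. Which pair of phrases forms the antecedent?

In a double period the first pair of phrases (ending imperfect authentic cadence) is the large antecedent and the second pair (ending perfect authentic cadence) is the large consequent; the antecedent is phrases 1 and 2.

phrases 1 and 2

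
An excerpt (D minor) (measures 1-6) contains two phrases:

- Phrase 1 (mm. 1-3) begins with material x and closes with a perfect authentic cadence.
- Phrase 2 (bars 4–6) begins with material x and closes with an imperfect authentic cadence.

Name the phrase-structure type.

The second phrase closes with an imperfect authentic cadence, which is not stronger than the first phrase's perfect authentic cadence; without a weak→strong cadential pair there is no antecedent–consequent relationship, so this is a phrase group rather than a period.

phrase group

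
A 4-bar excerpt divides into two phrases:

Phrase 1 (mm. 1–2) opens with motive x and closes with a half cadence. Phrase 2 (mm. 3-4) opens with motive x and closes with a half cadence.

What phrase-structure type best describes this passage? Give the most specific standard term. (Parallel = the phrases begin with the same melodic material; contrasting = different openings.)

repeated phrase

Both phrases have the same opening (x) and the same cadence (half cadence): the second is a restatement, not a consequent, so this is a repeated phrase rather than a period.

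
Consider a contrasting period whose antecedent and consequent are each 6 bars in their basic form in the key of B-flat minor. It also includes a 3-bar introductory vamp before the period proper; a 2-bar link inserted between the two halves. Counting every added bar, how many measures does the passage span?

17 measures

Basic contrasting period: 6 + 6 = 12 bars.
12 (basic form) + 3 (introduction) + 2 (link) = 17.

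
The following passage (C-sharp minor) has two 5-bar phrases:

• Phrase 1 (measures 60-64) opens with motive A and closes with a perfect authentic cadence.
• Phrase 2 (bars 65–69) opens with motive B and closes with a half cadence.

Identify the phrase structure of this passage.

phrase group

The second phrase closes with a half cadence, which is not stronger than the first phrase's perfect authentic cadence; without a weak→strong cadential pair there is no antecedent–consequent relationship, so this is a phrase group rather than a period.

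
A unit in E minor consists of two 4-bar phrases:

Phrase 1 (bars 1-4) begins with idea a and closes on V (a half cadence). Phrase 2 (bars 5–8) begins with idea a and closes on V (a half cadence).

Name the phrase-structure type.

Both phrases have the same opening (a) and the same cadence (half cadence): the second is a restatement, not a consequent, so this is a repeated phrase rather than a period.

repeated phrase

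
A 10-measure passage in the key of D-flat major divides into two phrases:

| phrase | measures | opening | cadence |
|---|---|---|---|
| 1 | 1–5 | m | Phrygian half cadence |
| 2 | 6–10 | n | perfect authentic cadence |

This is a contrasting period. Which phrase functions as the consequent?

phrase 2

The phrase ending with the weaker cadence (Phrygian half cadence) is the antecedent; the one ending more conclusively (perfect authentic cadence) is the consequent. The consequent is phrase 2.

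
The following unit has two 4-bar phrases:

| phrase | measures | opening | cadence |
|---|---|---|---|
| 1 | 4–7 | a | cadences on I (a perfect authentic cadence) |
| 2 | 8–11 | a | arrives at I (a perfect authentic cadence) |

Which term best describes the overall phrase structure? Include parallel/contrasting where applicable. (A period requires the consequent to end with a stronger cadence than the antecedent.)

repeated phrase

Both phrases have the same opening (a) and the same cadence (perfect authentic cadence): the second is a restatement, not a consequent, so this is a repeated phrase rather than a period.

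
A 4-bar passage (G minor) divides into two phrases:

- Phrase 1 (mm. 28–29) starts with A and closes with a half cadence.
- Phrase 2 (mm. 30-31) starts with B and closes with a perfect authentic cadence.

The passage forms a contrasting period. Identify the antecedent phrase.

The phrase ending with the weaker cadence (half cadence) is the antecedent; the one ending more conclusively (perfect authentic cadence) is the consequent. The antecedent is phrase 1.

phrase 1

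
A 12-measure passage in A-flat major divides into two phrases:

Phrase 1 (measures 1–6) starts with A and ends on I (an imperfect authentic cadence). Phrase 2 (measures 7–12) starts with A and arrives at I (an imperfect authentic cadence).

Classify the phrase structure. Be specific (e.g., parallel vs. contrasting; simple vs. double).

Both phrases have the same opening (A) and the same cadence (imperfect authentic cadence): the second is a restatement, not a consequent, so this is a repeated phrase rather than a period.

repeated phrase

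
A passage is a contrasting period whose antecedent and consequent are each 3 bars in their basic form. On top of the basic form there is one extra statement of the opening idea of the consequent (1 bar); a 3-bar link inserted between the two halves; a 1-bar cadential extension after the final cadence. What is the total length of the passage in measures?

Basic contrasting period: 3 + 3 = 6 bars.
6 (basic form) + 1 (extra statement) + 3 (link) + 1 (cadential extension) = 11.

11 measures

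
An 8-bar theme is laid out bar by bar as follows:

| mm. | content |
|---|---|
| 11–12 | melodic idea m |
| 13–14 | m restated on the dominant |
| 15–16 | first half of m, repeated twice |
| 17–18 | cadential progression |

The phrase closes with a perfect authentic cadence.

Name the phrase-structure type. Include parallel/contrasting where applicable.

Basic idea (measures 11–12) + its repetition (mm. 13–14) form the presentation; fragmentation and cadence (measures 15–18) form the continuation — the 8-bar whole is a sentence.

sentence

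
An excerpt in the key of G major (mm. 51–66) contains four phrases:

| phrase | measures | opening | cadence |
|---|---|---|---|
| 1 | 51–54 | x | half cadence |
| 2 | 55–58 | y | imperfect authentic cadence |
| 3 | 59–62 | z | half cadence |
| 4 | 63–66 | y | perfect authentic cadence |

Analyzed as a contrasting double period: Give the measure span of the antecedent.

In a double period the four phrases pair into a large antecedent (phrases 1–2, ending imperfect authentic cadence) and a large consequent (phrases 3–4, ending perfect authentic cadence). The antecedent spans measures 51–58.

measures 51–58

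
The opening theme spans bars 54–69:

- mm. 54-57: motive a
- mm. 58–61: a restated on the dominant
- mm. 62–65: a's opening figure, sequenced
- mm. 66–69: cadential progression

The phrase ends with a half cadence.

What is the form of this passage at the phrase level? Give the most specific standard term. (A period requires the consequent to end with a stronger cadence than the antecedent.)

sentence

Basic idea (mm. 54–57) + its repetition (measures 58–61) form the presentation; fragmentation and cadence (mm. 62-69) form the continuation — the 16-bar whole is a sentence.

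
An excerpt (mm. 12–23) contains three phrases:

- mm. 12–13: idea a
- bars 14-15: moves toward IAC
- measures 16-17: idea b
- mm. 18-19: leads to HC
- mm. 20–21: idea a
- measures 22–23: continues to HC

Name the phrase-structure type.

The final phrase closes with a half cadence, which is not stronger than the preceding half cadence; the 3 phrases lack an overall antecedent–consequent design and so form a phrase group.

phrase group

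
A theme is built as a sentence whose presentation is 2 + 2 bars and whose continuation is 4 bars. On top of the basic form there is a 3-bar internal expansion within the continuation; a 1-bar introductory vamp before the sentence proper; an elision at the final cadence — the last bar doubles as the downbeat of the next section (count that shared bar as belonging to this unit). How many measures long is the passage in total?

12 measures

Basic sentence: 2 + 2 + 4 = 8 bars.
8 (basic form) + 3 (internal expansion) + 1 (introduction) = 12.
The elision shares a bar with the next section but does not change this unit's count.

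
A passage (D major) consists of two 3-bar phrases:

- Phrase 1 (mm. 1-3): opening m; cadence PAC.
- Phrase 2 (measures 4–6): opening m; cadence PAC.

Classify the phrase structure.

repeated phrase

Both phrases have the same opening (m) and the same cadence (perfect authentic cadence): the second is a restatement, not a consequent, so this is a repeated phrase rather than a period.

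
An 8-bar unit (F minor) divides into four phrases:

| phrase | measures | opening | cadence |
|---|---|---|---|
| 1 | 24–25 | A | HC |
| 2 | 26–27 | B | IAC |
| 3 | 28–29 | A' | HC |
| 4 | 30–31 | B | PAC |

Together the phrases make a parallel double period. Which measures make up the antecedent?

In a double period the first pair of phrases (ending imperfect authentic cadence) is the large antecedent and the second pair (ending perfect authentic cadence) is the large consequent; the antecedent is measures 24–27.

measures 24–27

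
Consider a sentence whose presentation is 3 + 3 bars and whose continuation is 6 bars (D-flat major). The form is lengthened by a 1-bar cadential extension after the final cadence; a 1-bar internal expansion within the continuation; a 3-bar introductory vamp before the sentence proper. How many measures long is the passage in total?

Basic sentence: 3 + 3 + 6 = 12 bars.
12 (basic form) + 1 (cadential extension) + 1 (internal expansion) + 3 (introduction) = 17.

17 measures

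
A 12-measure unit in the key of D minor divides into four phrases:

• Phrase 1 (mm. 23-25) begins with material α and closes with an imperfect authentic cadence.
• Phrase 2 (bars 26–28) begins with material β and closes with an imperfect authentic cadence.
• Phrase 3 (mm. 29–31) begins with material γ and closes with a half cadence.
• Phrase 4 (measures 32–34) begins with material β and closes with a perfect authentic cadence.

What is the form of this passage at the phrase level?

Four phrases in two halves: the first half (measures 23-28) ends with an imperfect authentic cadence, the second (mm. 29–34) with a perfect authentic cadence — a large antecedent–consequent pair, i.e. a double period.
Phrase 3 begins with different material from phrase 1, making it contrasting.

contrasting double period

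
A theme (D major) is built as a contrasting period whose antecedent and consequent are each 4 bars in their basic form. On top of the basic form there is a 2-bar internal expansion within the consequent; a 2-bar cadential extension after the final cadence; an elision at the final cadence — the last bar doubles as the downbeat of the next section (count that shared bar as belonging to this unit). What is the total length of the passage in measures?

Basic contrasting period: 4 + 4 = 8 bars.
8 (basic form) + 2 (internal expansion) + 2 (cadential extension) = 12.
The elision shares a bar with the next section but does not change this unit's count.

12 measures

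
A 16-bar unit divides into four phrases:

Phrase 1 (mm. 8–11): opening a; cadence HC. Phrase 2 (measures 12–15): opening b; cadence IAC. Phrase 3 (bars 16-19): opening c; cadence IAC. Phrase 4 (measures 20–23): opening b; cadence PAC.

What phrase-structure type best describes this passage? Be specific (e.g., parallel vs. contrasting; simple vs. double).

Four phrases in two halves: the first half (mm. 8–15) ends with an imperfect authentic cadence, the second (mm. 16–23) with a perfect authentic cadence — a large antecedent–consequent pair, i.e. a double period.
Phrase 3 begins with different material from phrase 1, making it contrasting.

contrasting double period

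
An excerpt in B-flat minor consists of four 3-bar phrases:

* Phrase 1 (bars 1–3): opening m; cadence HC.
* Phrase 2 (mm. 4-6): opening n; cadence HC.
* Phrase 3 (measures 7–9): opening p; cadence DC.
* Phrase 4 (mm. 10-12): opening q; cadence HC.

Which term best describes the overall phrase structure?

Phrase 4 ends with a half cadence, no stronger than phrase 2's half cadence, so the four phrases do not form a double period; nor do phrases 3–4 duplicate 1–2, so it is not a repeated period. With no phrase reaching a conclusive cadence, the passage is a phrase group.

phrase group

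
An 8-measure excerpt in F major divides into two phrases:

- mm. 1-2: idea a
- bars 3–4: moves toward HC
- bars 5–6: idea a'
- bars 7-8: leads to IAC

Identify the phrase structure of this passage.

parallel period

Phrase 1 ends with a half cadence (weaker) and phrase 2 with an imperfect authentic cadence (stronger): antecedent + consequent = a period.
The two phrases open with the same material (a / a'), so the period is parallel.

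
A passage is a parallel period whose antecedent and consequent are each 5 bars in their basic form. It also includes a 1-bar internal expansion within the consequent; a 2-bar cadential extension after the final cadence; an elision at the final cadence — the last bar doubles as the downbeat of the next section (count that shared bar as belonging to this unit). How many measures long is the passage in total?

Basic parallel period: 5 + 5 = 10 bars.
10 (basic form) + 1 (internal expansion) + 2 (cadential extension) = 13.
The elision shares a bar with the next section but does not change this unit's count.

13 measures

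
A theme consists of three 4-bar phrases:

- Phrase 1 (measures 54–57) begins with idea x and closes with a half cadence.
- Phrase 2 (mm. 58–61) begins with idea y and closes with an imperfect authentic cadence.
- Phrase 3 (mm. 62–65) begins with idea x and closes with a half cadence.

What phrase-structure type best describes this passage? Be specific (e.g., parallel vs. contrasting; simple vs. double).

The final phrase closes with a half cadence, which is not stronger than the preceding imperfect authentic cadence; the 3 phrases lack an overall antecedent–consequent design and so form a phrase group.

phrase group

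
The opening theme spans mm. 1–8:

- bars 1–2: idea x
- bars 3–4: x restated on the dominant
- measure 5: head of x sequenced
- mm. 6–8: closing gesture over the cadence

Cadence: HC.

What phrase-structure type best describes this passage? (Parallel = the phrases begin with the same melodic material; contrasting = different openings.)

Basic idea (mm. 1–2) + its repetition (measures 3-4) form the presentation; fragmentation and cadence (mm. 5–8) form the continuation — the 8-bar whole is a sentence.

sentence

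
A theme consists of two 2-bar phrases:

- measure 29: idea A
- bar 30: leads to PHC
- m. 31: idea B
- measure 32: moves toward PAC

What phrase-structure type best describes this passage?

Phrase 1 ends with a Phrygian half cadence (weaker) and phrase 2 with a perfect authentic cadence (stronger): antecedent + consequent = a period.
The two phrases open with different material (A / B), so the period is contrasting.

contrasting period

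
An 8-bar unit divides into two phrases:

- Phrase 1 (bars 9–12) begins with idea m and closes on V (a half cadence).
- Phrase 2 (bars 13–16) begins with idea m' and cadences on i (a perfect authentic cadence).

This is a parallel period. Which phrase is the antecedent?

The phrase ending with the weaker cadence (half cadence) is the antecedent; the one ending more conclusively (perfect authentic cadence) is the consequent. The antecedent is phrase 1.

phrase 1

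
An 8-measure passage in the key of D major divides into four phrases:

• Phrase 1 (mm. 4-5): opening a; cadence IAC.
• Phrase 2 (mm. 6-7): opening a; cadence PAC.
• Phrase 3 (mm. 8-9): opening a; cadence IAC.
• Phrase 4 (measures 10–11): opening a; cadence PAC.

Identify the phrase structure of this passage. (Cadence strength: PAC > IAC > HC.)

The cadence pattern IAC–PAC–IAC–PAC is weak–strong twice, and phrases 3–4 restate phrases 1–2: a period heard twice, not a double period (which would end weakly at phrase 2).

repeated period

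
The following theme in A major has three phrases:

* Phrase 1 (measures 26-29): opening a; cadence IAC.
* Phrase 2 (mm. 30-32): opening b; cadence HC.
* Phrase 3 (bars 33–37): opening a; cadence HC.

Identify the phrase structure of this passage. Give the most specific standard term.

The final phrase closes with a half cadence, which is not stronger than the preceding half cadence; the 3 phrases lack an overall antecedent–consequent design and so form a phrase group.

phrase group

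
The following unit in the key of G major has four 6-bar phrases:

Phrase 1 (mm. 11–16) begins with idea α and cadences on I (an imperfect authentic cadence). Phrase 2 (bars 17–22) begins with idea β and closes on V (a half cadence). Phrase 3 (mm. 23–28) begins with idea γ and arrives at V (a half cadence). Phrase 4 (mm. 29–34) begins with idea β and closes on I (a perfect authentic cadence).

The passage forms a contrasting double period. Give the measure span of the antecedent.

measures 11–22

In a double period the first pair of phrases (ending half cadence) is the large antecedent and the second pair (ending perfect authentic cadence) is the large consequent; the antecedent is measures 11–22.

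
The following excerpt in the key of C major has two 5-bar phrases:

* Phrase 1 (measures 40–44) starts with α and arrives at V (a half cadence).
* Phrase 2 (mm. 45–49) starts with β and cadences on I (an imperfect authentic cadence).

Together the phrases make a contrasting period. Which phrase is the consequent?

The phrase ending with the weaker cadence (half cadence) is the antecedent; the one ending more conclusively (imperfect authentic cadence) is the consequent. The consequent is phrase 2.

phrase 2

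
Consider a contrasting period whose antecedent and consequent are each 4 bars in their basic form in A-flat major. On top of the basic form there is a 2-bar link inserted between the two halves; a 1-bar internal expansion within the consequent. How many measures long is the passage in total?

11 measures

Basic contrasting period: 4 + 4 = 8 bars.
8 (basic form) + 2 (link) + 1 (internal expansion) = 11.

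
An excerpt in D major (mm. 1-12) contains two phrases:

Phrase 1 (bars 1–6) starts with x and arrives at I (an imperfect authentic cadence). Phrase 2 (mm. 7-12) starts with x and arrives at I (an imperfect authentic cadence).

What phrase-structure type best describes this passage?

Both phrases have the same opening (x) and the same cadence (imperfect authentic cadence): the second is a restatement, not a consequent, so this is a repeated phrase rather than a period.

repeated phrase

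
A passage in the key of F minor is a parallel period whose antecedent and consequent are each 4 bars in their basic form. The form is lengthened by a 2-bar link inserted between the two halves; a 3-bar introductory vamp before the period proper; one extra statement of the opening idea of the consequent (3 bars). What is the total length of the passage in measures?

Basic parallel period: 4 + 4 = 8 bars.
8 (basic form) + 2 (link) + 3 (introduction) + 3 (extra statement) = 16.

16 measures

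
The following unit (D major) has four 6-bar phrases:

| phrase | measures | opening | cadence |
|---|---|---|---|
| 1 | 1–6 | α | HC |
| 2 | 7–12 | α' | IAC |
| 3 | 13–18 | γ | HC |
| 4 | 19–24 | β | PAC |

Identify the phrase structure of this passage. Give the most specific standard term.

contrasting double period

Four phrases in two halves: the first half (mm. 1–12) ends with an imperfect authentic cadence, the second (mm. 13-24) with a perfect authentic cadence — a large antecedent–consequent pair, i.e. a double period.
Phrase 3 begins with different material from phrase 1, making it contrasting.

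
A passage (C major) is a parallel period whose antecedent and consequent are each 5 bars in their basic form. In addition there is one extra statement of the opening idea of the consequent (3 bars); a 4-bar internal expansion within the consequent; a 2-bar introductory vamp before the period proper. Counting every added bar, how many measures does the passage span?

Basic parallel period: 5 + 5 = 10 bars.
10 (basic form) + 3 (extra statement) + 4 (internal expansion) + 2 (introduction) = 19.

19 measures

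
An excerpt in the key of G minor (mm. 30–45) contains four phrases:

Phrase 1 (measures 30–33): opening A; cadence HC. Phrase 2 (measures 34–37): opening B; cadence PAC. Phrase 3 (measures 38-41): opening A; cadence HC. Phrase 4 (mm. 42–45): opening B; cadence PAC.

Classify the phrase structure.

repeated period

The cadence pattern HC–PAC–HC–PAC is weak–strong twice, and phrases 3–4 restate phrases 1–2: a period heard twice, not a double period (which would end weakly at phrase 2).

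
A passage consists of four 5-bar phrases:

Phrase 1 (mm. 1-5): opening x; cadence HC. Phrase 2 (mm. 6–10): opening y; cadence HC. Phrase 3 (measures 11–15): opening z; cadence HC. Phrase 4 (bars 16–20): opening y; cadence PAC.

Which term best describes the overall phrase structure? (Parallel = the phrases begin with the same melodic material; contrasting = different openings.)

Four phrases in two halves: the first half (bars 1-10) ends with a half cadence, the second (measures 11–20) with a perfect authentic cadence — a large antecedent–consequent pair, i.e. a double period.
Phrase 3 begins with different material from phrase 1, making it contrasting.

contrasting double period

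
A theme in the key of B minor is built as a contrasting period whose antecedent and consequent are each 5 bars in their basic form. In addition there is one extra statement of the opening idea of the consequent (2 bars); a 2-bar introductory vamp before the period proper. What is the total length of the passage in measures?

Basic contrasting period: 5 + 5 = 10 bars.
10 (basic form) + 2 (extra statement) + 2 (introduction) = 14.

14 measures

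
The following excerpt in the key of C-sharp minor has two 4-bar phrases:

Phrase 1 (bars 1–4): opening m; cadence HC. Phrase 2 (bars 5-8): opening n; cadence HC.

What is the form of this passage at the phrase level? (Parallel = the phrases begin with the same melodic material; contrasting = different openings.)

The second phrase closes with a half cadence, which is not stronger than the first phrase's half cadence; without a weak→strong cadential pair there is no antecedent–consequent relationship, so this is a phrase group rather than a period.

phrase group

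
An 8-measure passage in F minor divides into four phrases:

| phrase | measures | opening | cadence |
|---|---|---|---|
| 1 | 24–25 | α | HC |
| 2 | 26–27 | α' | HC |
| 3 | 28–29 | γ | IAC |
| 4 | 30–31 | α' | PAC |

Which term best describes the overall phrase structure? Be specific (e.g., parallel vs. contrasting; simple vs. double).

contrasting double period

Four phrases in two halves: the first half (measures 24-27) ends with a half cadence, the second (bars 28-31) with a perfect authentic cadence — a large antecedent–consequent pair, i.e. a double period.
Phrase 3 begins with different material from phrase 1, making it contrasting.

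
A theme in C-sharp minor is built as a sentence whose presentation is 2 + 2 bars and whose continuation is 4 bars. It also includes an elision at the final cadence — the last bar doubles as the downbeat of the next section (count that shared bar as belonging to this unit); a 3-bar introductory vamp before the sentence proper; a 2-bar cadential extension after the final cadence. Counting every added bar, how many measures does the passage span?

Basic sentence: 2 + 2 + 4 = 8 bars.
8 (basic form) + 3 (introduction) + 2 (cadential extension) = 13.
The elision shares a bar with the next section but does not change this unit's count.

13 measures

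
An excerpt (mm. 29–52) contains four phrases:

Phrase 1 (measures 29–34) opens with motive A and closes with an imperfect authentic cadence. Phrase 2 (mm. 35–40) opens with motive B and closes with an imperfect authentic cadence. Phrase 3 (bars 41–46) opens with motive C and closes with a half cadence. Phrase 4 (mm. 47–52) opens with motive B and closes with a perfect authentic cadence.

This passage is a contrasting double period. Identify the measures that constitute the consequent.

measures 41–52

In a double period the four phrases pair into a large antecedent (phrases 1–2, ending imperfect authentic cadence) and a large consequent (phrases 3–4, ending perfect authentic cadence). The consequent spans mm. 41–52.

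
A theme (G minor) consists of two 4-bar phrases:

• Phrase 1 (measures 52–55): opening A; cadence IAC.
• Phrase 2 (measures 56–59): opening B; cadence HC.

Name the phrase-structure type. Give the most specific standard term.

The second phrase closes with a half cadence, which is not stronger than the first phrase's imperfect authentic cadence; without a weak→strong cadential pair there is no antecedent–consequent relationship, so this is a phrase group rather than a period.

phrase group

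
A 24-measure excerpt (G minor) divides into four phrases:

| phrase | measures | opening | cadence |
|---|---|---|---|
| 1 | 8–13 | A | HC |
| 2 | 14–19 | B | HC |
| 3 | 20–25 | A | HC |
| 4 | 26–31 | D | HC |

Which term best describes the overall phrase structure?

phrase group

Phrase 4 ends with a half cadence, no stronger than phrase 2's half cadence, so the four phrases do not form a double period; nor do phrases 3–4 duplicate 1–2, so it is not a repeated period. With no phrase reaching a conclusive cadence, the passage is a phrase group.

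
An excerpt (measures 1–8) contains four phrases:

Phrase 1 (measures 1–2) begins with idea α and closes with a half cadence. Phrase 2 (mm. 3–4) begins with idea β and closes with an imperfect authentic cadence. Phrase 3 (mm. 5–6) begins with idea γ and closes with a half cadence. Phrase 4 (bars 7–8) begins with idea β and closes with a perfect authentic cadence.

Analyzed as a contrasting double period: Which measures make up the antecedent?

measures 1–4

In a double period the four phrases pair into a large antecedent (phrases 1–2, ending imperfect authentic cadence) and a large consequent (phrases 3–4, ending perfect authentic cadence). The antecedent spans measures 1–4.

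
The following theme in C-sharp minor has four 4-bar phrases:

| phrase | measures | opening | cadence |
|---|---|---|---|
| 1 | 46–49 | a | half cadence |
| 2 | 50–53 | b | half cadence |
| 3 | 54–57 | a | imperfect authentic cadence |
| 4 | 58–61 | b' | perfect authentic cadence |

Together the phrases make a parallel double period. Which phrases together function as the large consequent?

phrases 3 and 4

In a double period the first pair of phrases (ending half cadence) is the large antecedent and the second pair (ending perfect authentic cadence) is the large consequent; the consequent is phrases 3 and 4.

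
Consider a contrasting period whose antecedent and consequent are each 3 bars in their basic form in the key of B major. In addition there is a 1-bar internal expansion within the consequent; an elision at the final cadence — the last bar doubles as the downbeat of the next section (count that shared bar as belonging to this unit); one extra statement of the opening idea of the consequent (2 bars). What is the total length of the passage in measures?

9 measures

Basic contrasting period: 3 + 3 = 6 bars.
6 (basic form) + 1 (internal expansion) + 2 (extra statement) = 9.
The elision shares a bar with the next section but does not change this unit's count.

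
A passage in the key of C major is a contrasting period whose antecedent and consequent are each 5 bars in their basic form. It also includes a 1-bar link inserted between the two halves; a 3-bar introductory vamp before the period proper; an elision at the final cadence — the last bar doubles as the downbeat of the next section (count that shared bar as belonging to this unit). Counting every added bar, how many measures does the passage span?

Basic contrasting period: 5 + 5 = 10 bars.
10 (basic form) + 1 (link) + 3 (introduction) = 14.
The elision shares a bar with the next section but does not change this unit's count.

14 measures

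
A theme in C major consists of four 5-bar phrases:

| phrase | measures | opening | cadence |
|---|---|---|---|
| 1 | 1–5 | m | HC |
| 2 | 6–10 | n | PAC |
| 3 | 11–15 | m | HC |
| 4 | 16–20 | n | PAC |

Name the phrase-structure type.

repeated period

The cadence pattern HC–PAC–HC–PAC is weak–strong twice, and phrases 3–4 restate phrases 1–2: a period heard twice, not a double period (which would end weakly at phrase 2).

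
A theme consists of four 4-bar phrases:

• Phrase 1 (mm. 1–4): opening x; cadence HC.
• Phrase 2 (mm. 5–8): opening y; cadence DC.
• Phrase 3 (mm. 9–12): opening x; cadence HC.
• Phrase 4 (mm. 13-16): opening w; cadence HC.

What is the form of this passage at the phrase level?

Phrase 4 ends with a half cadence, no stronger than phrase 2's deceptive cadence, so the four phrases do not form a double period; nor do phrases 3–4 duplicate 1–2, so it is not a repeated period. With no phrase reaching a conclusive cadence, the passage is a phrase group.

phrase group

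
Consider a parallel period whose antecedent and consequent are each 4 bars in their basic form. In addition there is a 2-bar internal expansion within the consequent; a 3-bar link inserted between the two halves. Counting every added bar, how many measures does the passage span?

Basic parallel period: 4 + 4 = 8 bars.
8 (basic form) + 2 (internal expansion) + 3 (link) = 13.

13 measures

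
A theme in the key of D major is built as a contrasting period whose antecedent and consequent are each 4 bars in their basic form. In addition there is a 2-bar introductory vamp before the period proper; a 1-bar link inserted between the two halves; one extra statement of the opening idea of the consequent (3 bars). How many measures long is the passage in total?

14 measures

Basic contrasting period: 4 + 4 = 8 bars.
8 (basic form) + 2 (introduction) + 1 (link) + 3 (extra statement) = 14.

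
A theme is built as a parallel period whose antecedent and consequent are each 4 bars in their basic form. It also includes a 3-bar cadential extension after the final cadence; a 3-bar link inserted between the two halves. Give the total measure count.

14 measures

Basic parallel period: 4 + 4 = 8 bars.
8 (basic form) + 3 (cadential extension) + 3 (link) = 14.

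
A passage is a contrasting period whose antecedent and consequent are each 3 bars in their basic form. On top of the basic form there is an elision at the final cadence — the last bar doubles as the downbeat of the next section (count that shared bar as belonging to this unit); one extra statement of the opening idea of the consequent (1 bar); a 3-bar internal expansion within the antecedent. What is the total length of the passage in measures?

Basic contrasting period: 3 + 3 = 6 bars.
6 (basic form) + 1 (extra statement) + 3 (internal expansion) = 10.
The elision shares a bar with the next section but does not change this unit's count.

10 measures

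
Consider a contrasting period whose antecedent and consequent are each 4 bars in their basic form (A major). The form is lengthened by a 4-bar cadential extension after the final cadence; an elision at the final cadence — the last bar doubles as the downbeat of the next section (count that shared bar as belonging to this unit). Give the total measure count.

Basic contrasting period: 4 + 4 = 8 bars.
8 (basic form) + 4 (cadential extension) = 12.
The elision shares a bar with the next section but does not change this unit's count.

12 measures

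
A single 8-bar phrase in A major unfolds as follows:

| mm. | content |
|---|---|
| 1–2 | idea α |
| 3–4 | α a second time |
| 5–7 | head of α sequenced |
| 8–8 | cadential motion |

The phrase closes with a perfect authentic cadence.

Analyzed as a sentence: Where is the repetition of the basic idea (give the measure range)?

measures 3–4

The presentation of a sentence is the basic idea (mm. 1–2) plus its repetition (measures 3–4); the repetition of the basic idea is therefore measures 3–4.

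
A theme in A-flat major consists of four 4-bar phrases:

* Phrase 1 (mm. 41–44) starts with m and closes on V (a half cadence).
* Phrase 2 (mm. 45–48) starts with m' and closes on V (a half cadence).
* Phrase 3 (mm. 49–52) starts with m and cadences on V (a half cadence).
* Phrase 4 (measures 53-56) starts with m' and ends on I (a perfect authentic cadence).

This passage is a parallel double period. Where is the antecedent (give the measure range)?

In a double period the four phrases pair into a large antecedent (phrases 1–2, ending half cadence) and a large consequent (phrases 3–4, ending perfect authentic cadence). The antecedent spans measures 41–48.

measures 41–48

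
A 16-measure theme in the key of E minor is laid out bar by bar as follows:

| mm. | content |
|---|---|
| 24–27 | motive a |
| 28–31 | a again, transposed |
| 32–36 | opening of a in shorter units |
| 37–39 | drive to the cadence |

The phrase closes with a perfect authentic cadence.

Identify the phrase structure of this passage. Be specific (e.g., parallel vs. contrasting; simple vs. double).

sentence

Basic idea (mm. 24–27) + its repetition (mm. 28-31) form the presentation; fragmentation and cadence (mm. 32-39) form the continuation — the 16-bar whole is a sentence.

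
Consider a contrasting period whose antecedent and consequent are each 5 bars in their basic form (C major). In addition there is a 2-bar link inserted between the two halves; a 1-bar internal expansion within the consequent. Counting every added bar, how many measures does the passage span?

13 measures

Basic contrasting period: 5 + 5 = 10 bars.
10 (basic form) + 2 (link) + 1 (internal expansion) = 13.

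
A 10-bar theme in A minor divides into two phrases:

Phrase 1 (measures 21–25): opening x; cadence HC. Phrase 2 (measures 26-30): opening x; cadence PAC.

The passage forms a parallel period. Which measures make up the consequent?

measures 26–30

The phrase ending with the weaker cadence (half cadence) is the antecedent; the one ending more conclusively (perfect authentic cadence) is the consequent. The consequent is measures 26–30.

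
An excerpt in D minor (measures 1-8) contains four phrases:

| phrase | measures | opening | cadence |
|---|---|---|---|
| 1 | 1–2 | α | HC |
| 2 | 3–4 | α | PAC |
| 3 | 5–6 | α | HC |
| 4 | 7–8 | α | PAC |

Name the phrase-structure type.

The cadence pattern HC–PAC–HC–PAC is weak–strong twice, and phrases 3–4 restate phrases 1–2: a period heard twice, not a double period (which would end weakly at phrase 2).

repeated period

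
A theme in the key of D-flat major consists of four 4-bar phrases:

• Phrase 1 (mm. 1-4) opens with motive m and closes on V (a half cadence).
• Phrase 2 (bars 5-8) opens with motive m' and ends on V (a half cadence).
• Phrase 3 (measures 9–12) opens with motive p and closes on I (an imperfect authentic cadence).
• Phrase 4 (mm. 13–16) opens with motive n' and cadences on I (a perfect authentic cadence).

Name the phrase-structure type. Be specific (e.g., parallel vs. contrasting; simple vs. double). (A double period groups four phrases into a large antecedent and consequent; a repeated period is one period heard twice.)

contrasting double period

Four phrases in two halves: the first half (measures 1–8) ends with a half cadence, the second (mm. 9–16) with a perfect authentic cadence — a large antecedent–consequent pair, i.e. a double period.
Phrase 3 begins with different material from phrase 1, making it contrasting.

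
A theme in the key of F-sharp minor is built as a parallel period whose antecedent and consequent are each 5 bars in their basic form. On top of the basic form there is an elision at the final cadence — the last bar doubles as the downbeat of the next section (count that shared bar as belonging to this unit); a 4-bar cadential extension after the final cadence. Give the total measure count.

Basic parallel period: 5 + 5 = 10 bars.
10 (basic form) + 4 (cadential extension) = 14.
The elision shares a bar with the next section but does not change this unit's count.

14 measures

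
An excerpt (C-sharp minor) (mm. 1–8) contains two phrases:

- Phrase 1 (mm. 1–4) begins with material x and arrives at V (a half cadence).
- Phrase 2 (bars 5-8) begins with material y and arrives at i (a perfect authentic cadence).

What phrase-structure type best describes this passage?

contrasting period

Phrase 1 ends with a half cadence (weaker) and phrase 2 with a perfect authentic cadence (stronger): antecedent + consequent = a period.
The two phrases open with different material (x / y), so the period is contrasting.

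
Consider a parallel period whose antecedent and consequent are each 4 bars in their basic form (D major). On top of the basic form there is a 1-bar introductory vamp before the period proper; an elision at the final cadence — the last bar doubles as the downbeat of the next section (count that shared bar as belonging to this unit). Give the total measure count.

Basic parallel period: 4 + 4 = 8 bars.
8 (basic form) + 1 (introduction) = 9.
The elision shares a bar with the next section but does not change this unit's count.

9 measures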